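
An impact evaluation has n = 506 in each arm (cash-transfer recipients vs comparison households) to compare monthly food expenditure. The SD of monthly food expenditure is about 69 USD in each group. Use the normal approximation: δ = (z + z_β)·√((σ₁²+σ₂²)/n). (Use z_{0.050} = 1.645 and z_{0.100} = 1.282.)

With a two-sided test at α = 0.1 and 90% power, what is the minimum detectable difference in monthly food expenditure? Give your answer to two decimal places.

δ = (z_{α/2} + z_β) · √((σ₁²+σ₂²)/n)
  = (1.645 + 1.282) · √(9522/506)
  = 2.927 · √18.8182
  = 2.927 · 4.3380
  = 12.6973

Minimum detectable difference ≈ 12.70 USD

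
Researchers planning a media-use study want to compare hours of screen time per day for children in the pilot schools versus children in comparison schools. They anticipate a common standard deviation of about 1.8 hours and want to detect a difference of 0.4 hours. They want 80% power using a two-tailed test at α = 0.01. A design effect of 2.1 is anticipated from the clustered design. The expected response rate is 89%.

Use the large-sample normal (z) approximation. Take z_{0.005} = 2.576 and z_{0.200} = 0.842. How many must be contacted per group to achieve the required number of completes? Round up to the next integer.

n = (z_{α/2} + z_β)² · (σ₁² + σ₂²) / δ²
  = (2.576 + 0.842)² · (2·1.8² = 6.48) / 0.4²
  = 11.6827 · 6.48 / 0.16
  = 473.15
Design effect: 2.1 × 473.15 = 993.62.
Adjust for 89% response: 993.62 / 0.89 = 1116.42.
Round up → n = 1117 per group.

n = 1117 per group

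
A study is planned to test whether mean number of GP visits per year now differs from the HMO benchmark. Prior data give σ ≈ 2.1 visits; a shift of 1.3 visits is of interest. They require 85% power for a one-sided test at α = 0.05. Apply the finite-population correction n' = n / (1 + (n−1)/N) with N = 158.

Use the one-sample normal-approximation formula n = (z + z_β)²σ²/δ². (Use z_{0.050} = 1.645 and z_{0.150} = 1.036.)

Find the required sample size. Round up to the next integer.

n = (z_α + z_β)² · σ² / δ²
  = (1.645 + 1.036)² · 2.1² / 1.3²
  = 7.1878 · 4.41 / 1.69
  = 18.76
Finite-population correction (N = 158): 18.76 / (1 + (18.76 − 1)/158) = 16.86.
Round up → n = 17.

n = 17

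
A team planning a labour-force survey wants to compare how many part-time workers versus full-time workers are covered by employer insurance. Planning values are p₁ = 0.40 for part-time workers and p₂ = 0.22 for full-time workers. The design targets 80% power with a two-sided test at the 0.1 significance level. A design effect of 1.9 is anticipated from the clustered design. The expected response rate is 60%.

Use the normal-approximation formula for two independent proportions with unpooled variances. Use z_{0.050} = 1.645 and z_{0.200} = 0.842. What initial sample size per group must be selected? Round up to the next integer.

n = 249 per group

n = (z_{α/2} + z_β)² · [p₁(1−p₁) + p₂(1−p₂)] / (p₁ − p₂)²
  = (1.645 + 0.842)² · (0.40·0.60 + 0.22·0.78) / (0.18)²
  = (2.487)² · (0.2400 + 0.1716) / 0.0324
  = 6.1852 · 0.4116 / 0.0324
  = 78.57
Design effect: 1.9 × 78.57 = 149.29.
Adjust for 60% response: 149.29 / 0.60 = 248.82.
Round up → n = 249 per group.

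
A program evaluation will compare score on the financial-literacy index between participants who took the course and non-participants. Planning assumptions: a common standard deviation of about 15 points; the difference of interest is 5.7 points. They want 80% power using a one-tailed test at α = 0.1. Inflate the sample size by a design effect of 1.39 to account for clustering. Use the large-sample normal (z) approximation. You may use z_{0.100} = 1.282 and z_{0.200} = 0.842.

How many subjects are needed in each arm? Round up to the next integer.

n = (z_α + z_β)² · (σ₁² + σ₂²) / δ²
  = (1.282 + 0.842)² · (2·15² = 450) / 5.7²
  = 4.5114 · 450 / 32.49
  = 62.48
Design effect: 1.39 × 62.48 = 86.85.
Round up → n = 87 per group.

n = 87 per group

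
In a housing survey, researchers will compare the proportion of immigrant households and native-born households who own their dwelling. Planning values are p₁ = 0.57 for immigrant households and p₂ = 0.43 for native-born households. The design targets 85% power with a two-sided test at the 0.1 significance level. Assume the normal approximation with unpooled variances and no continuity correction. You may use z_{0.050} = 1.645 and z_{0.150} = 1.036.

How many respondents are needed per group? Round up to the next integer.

n = (z_{α/2} + z_β)² · [p₁(1−p₁) + p₂(1−p₂)] / (p₁ − p₂)²
  = (1.645 + 1.036)² · (0.57·0.43 + 0.43·0.57) / (0.14)²
  = (2.681)² · (0.2451 + 0.2451) / 0.0196
  = 7.1878 · 0.4902 / 0.0196
  = 179.77
Round up → n = 180 per group.

n = 180 per group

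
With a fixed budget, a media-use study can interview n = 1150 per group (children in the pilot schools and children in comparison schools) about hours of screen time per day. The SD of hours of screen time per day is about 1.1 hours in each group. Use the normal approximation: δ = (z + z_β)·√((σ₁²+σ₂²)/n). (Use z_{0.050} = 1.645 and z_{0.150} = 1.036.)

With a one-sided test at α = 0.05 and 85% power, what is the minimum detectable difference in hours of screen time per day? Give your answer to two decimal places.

Minimum detectable difference ≈ 0.12 hours

δ = (z_α + z_β) · √((σ₁²+σ₂²)/n)
  = (1.645 + 1.036) · √(2.42/1150)
  = 2.681 · √0.0021
  = 2.681 · 0.0459
  = 0.1230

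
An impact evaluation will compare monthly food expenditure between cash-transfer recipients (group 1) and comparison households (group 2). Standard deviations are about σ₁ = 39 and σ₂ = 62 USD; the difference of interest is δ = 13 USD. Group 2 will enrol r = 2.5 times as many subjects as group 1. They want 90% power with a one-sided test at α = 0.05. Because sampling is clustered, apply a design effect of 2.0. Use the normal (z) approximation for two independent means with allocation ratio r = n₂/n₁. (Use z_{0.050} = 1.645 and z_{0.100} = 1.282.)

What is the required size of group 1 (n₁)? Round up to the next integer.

n₁ = (z_α + z_β)² · (σ₁² + σ₂²/r) / δ²
   = (1.645 + 1.282)² · (39² + 62²/2.5) / 13²
   = 8.5673 · (1521 + 1537.6) / 169
   = 8.5673 · 3058.6 / 169
   = 155.05
Design effect: 2.0 × 155.05 = 310.11.
Round up → n₁ = 311; n₂ = r·n₁ = 2.5 × 311 = 778.

n₁ = 311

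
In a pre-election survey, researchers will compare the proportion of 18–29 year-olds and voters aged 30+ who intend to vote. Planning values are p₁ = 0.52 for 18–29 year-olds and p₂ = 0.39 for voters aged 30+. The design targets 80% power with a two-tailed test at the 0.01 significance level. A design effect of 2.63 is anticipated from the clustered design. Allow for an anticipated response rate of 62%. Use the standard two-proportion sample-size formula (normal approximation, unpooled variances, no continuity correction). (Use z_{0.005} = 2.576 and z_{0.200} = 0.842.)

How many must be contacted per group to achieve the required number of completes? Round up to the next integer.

n = (z_{α/2} + z_β)² · [p₁(1−p₁) + p₂(1−p₂)] / (p₁ − p₂)²
  = (2.576 + 0.842)² · (0.52·0.48 + 0.39·0.61) / (0.13)²
  = (3.418)² · (0.2496 + 0.2379) / 0.0169
  = 11.6827 · 0.4875 / 0.0169
  = 337.00
Design effect: 2.63 × 337.00 = 886.31.
Adjust for 62% response: 886.31 / 0.62 = 1429.54.
Round up → n = 1430 per group.

n = 1430 per group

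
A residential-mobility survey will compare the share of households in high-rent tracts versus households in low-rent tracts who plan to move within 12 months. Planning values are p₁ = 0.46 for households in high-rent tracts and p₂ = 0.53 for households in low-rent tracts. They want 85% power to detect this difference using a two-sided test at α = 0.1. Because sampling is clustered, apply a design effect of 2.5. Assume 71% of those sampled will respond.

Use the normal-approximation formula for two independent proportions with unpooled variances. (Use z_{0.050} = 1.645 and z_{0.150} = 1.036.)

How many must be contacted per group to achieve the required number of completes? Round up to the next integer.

n = (z_{α/2} + z_β)² · [p₁(1−p₁) + p₂(1−p₂)] / (p₁ − p₂)²
  = (1.645 + 1.036)² · (0.46·0.54 + 0.53·0.47) / (-0.07)²
  = (2.681)² · (0.2484 + 0.2491) / 0.0049
  = 7.1878 · 0.4975 / 0.0049
  = 729.78
Design effect: 2.5 × 729.78 = 1824.44.
Adjust for 71% response: 1824.44 / 0.71 = 2569.64.
Round up → n = 2570 per group.

n = 2570 per group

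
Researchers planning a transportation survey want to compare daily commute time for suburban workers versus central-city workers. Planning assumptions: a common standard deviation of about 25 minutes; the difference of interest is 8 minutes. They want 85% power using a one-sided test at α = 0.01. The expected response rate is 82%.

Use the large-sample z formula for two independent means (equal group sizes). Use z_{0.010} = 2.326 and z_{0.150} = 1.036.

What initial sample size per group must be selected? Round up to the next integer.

n = 270 per group

n = (z_α + z_β)² · (σ₁² + σ₂²) / δ²
  = (2.326 + 1.036)² · (2·25² = 1250) / 8²
  = 11.3030 · 1250 / 64
  = 220.76
Adjust for 82% response: 220.76 / 0.82 = 269.22.
Round up → n = 270 per group.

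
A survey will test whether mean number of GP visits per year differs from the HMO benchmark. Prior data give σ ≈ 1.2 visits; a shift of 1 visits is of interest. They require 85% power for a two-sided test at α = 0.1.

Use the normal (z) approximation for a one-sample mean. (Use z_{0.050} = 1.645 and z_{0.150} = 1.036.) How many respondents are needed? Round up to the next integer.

n = 11

n = (z_{α/2} + z_β)² · σ² / δ²
  = (1.645 + 1.036)² · 1.2² / 1²
  = 7.1878 · 1.44 / 1
  = 10.35
Round up → n = 11.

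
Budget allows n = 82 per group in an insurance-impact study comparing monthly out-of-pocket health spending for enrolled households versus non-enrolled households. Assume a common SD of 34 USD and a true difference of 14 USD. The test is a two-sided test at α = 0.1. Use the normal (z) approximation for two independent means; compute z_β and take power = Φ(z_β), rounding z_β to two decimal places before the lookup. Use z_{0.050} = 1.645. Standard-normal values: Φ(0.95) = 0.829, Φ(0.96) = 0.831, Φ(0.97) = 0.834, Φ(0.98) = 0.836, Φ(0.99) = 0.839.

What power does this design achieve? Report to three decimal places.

z_β = δ·√(n/(σ₁²+σ₂²)) − z_{α/2}
    = 14 · √(82/2312) − 1.645
    = 14 · 0.18833 − 1.645
    = 2.6366 − 1.645 = 0.9916 → 0.99
Power = Φ(0.99) = 0.839.

Power ≈ 0.839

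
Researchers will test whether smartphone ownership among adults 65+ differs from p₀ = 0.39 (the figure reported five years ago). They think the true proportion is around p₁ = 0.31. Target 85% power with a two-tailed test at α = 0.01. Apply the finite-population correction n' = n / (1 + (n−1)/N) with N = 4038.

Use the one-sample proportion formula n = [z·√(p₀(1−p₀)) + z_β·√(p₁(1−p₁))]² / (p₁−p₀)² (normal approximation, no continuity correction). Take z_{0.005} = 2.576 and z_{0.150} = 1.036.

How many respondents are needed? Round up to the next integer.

n = [z_{α/2}·√(p₀q₀) + z_β·√(p₁q₁)]² / (p₁ − p₀)²
  = [2.576·√(0.39·0.61) + 1.036·√(0.31·0.69)]² / (-0.08)²
  = [2.576·0.4877 + 1.036·0.4625]² / 0.0064
  = [1.7356]² / 0.0064
  = 470.67
Finite-population correction (N = 4038): 470.67 / (1 + (470.67 − 1)/4038) = 421.63.
Round up → n = 422.

n = 422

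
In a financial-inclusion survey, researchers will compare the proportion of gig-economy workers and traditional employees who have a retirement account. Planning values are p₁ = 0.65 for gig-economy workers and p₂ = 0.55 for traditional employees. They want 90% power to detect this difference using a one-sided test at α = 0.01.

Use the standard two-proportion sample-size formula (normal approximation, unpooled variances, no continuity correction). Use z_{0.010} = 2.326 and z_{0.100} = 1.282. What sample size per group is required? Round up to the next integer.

n = (z_α + z_β)² · [p₁(1−p₁) + p₂(1−p₂)] / (p₁ − p₂)²
  = (2.326 + 1.282)² · (0.65·0.35 + 0.55·0.45) / (0.10)²
  = (3.608)² · (0.2275 + 0.2475) / 0.0100
  = 13.0177 · 0.4750 / 0.0100
  = 618.34
Round up → n = 619 per group.

n = 619 per group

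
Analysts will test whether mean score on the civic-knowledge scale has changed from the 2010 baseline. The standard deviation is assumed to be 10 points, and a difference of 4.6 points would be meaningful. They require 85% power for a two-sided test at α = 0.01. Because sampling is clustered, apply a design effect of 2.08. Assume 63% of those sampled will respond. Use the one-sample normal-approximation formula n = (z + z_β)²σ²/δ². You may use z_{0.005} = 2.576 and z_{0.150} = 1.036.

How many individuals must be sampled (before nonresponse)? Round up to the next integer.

n = 204

n = (z_{α/2} + z_β)² · σ² / δ²
  = (2.576 + 1.036)² · 10² / 4.6²
  = 13.0465 · 100 / 21.16
  = 61.66
Design effect: 2.08 × 61.66 = 128.25.
Adjust for 63% response: 128.25 / 0.63 = 203.56.
Round up → n = 204.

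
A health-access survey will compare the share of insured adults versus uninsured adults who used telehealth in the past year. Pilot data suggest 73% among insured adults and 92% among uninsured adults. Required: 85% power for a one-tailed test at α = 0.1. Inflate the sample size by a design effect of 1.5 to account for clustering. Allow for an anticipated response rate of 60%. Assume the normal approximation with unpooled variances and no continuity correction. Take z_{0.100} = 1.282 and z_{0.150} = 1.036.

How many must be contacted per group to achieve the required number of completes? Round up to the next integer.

n = 101 per group

n = (z_α + z_β)² · [p₁(1−p₁) + p₂(1−p₂)] / (p₁ − p₂)²
  = (1.282 + 1.036)² · (0.73·0.27 + 0.92·0.08) / (-0.19)²
  = (2.318)² · (0.1971 + 0.0736) / 0.0361
  = 5.3731 · 0.2707 / 0.0361
  = 40.29
Design effect: 1.5 × 40.29 = 60.44.
Adjust for 60% response: 60.44 / 0.60 = 100.73.
Round up → n = 101 per group.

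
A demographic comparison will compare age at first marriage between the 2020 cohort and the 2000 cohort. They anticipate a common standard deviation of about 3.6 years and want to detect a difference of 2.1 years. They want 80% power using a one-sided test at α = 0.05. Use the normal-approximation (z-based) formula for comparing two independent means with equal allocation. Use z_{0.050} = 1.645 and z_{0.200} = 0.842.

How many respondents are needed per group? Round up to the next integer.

n = 37 per group

n = (z_α + z_β)² · (σ₁² + σ₂²) / δ²
  = (1.645 + 0.842)² · (2·3.6² = 25.92) / 2.1²
  = 6.1852 · 25.92 / 4.41
  = 36.35
Round up → n = 37 per group.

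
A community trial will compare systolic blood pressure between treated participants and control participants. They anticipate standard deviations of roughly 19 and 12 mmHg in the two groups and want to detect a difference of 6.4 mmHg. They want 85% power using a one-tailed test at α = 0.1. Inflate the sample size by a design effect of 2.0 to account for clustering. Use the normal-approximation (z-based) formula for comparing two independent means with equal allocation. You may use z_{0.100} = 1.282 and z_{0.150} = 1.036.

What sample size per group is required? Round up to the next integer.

n = 133 per group

n = (z_α + z_β)² · (σ₁² + σ₂²) / δ²
  = (1.282 + 1.036)² · (19² + 12² = 505) / 6.4²
  = 5.3731 · 505 / 40.96
  = 66.25
Design effect: 2.0 × 66.25 = 132.49.
Round up → n = 133 per group.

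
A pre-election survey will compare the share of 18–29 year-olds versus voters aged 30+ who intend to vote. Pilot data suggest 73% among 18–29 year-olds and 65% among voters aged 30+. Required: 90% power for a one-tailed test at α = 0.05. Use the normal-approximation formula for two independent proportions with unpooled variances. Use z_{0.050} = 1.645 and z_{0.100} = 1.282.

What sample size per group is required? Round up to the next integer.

n = (z_α + z_β)² · [p₁(1−p₁) + p₂(1−p₂)] / (p₁ − p₂)²
  = (1.645 + 1.282)² · (0.73·0.27 + 0.65·0.35) / (0.08)²
  = (2.927)² · (0.1971 + 0.2275) / 0.0064
  = 8.5673 · 0.4246 / 0.0064
  = 568.39
Round up → n = 569 per group.

n = 569 per group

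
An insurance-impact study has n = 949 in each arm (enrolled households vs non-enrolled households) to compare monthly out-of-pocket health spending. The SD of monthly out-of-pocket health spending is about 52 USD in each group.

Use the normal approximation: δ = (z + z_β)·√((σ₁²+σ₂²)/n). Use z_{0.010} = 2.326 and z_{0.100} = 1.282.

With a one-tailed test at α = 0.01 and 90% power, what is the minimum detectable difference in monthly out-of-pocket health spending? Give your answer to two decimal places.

Minimum detectable difference ≈ 8.61 USD

δ = (z_α + z_β) · √((σ₁²+σ₂²)/n)
  = (2.326 + 1.282) · √(5408/949)
  = 3.608 · √5.6986
  = 3.608 · 2.3872
  = 8.6129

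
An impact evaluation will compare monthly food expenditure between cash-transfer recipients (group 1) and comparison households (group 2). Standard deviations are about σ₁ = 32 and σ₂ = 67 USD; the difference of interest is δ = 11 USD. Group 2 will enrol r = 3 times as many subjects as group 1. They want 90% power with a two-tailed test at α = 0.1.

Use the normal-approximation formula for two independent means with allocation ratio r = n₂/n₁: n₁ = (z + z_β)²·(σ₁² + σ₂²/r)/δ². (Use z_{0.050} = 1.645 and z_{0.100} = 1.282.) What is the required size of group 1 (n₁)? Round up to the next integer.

n₁ = (z_{α/2} + z_β)² · (σ₁² + σ₂²/r) / δ²
   = (1.645 + 1.282)² · (32² + 67²/3) / 11²
   = 8.5673 · (1024 + 1496.3) / 121
   = 8.5673 · 2520.3 / 121
   = 178.45
Round up → n₁ = 179; n₂ = r·n₁ = 3 × 179 = 537.

n₁ = 179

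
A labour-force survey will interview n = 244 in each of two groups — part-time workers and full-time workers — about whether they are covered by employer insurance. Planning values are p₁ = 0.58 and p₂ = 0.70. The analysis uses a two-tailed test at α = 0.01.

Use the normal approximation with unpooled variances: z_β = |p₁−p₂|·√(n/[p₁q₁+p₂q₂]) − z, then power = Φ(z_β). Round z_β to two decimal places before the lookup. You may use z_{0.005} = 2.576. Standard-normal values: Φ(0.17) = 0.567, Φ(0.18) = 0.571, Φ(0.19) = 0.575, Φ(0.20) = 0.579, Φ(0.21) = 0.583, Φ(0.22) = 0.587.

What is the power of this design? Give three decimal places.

z_β = |p₁−p₂|·√(n/[p₁q₁+p₂q₂]) − z_{α/2}
    = 0.12 · √(244/0.4536) − 2.576
    = 0.12 · 23.1931 − 2.576
    = 2.7832 − 2.576 = 0.2072 → 0.21
Power = Φ(0.21) = 0.583.

Power ≈ 0.583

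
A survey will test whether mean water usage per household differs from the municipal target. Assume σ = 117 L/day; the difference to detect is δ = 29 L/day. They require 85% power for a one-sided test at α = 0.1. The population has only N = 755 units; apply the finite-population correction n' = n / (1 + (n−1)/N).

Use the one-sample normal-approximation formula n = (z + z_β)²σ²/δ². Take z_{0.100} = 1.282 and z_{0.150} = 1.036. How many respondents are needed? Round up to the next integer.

n = (z_α + z_β)² · σ² / δ²
  = (1.282 + 1.036)² · 117² / 29²
  = 5.3731 · 13689 / 841
  = 87.46
Finite-population correction (N = 755): 87.46 / (1 + (87.46 − 1)/755) = 78.47.
Round up → n = 79.

n = 79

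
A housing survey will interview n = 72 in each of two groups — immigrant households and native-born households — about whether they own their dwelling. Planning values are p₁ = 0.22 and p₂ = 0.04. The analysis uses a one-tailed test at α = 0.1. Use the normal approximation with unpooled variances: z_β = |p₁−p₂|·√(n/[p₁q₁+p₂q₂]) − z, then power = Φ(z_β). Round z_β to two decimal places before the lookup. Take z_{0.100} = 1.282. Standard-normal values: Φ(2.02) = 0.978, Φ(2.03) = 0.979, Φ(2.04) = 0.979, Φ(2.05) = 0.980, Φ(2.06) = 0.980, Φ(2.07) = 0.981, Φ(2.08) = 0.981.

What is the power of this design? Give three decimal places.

Power ≈ 0.980

z_β = |p₁−p₂|·√(n/[p₁q₁+p₂q₂]) − z_α
    = 0.18 · √(72/0.2100) − 1.282
    = 0.18 · 18.5164 − 1.282
    = 3.3330 − 1.282 = 2.0510 → 2.05
Power = Φ(2.05) = 0.980.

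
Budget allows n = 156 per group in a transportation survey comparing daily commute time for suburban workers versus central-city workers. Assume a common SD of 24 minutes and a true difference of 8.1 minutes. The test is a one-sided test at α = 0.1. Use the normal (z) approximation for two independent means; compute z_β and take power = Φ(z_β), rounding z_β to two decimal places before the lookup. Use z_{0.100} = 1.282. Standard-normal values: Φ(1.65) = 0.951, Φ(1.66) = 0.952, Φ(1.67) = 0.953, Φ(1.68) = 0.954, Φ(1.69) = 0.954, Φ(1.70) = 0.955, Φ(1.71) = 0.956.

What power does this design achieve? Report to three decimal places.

z_β = δ·√(n/(σ₁²+σ₂²)) − z_α
    = 8.1 · √(156/1152) − 1.282
    = 8.1 · 0.36799 − 1.282
    = 2.9807 − 1.282 = 1.6987 → 1.70
Power = Φ(1.70) = 0.955.

Power ≈ 0.955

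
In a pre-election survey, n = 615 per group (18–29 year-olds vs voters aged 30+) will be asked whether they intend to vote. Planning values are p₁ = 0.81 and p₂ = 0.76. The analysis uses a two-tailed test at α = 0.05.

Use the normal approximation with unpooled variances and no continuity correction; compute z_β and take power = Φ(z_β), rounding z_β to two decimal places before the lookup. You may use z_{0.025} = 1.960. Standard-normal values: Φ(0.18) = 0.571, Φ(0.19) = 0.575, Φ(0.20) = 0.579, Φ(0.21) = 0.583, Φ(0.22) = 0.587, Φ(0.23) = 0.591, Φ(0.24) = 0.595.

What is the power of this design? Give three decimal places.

z_β = |p₁−p₂|·√(n/[p₁q₁+p₂q₂]) − z_{α/2}
    = 0.05 · √(615/0.3363) − 1.960
    = 0.05 · 42.7636 − 1.960
    = 2.1382 − 1.960 = 0.1782 → 0.18
Power = Φ(0.18) = 0.571.

Power ≈ 0.571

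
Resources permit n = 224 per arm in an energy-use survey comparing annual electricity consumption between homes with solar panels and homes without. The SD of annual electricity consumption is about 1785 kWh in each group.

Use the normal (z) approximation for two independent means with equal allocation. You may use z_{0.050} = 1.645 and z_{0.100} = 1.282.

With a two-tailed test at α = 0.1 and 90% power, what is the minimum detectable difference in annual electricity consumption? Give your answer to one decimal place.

δ = (z_{α/2} + z_β) · √((σ₁²+σ₂²)/n)
  = (1.645 + 1.282) · √(6372450/224)
  = 2.927 · √28448.4
  = 2.927 · 168.6666
  = 493.6873

Minimum detectable difference ≈ 493.7 kWh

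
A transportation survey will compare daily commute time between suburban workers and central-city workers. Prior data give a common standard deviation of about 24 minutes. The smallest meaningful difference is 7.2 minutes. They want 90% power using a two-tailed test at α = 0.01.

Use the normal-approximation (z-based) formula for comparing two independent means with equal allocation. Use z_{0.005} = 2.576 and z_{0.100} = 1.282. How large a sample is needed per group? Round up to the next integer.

n = 331 per group

n = (z_{α/2} + z_β)² · (σ₁² + σ₂²) / δ²
  = (2.576 + 1.282)² · (2·24² = 1152) / 7.2²
  = 14.8842 · 1152 / 51.84
  = 330.76
Round up → n = 331 per group.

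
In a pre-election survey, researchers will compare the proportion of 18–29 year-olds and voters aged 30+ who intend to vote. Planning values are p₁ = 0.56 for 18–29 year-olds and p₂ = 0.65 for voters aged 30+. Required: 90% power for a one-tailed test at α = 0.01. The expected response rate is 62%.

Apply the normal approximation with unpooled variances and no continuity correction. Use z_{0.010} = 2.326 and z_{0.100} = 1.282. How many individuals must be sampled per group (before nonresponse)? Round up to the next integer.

n = (z_α + z_β)² · [p₁(1−p₁) + p₂(1−p₂)] / (p₁ − p₂)²
  = (2.326 + 1.282)² · (0.56·0.44 + 0.65·0.35) / (-0.09)²
  = (3.608)² · (0.2464 + 0.2275) / 0.0081
  = 13.0177 · 0.4739 / 0.0081
  = 761.61
Adjust for 62% response: 761.61 / 0.62 = 1228.41.
Round up → n = 1229 per group.

n = 1229 per group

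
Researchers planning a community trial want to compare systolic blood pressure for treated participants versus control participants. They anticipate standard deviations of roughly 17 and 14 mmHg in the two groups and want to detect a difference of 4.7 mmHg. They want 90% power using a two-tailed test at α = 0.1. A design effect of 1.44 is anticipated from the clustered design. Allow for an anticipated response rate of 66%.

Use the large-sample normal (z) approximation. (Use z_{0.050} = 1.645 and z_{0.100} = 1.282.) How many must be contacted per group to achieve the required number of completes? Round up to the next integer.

n = 411 per group

n = (z_{α/2} + z_β)² · (σ₁² + σ₂²) / δ²
  = (1.645 + 1.282)² · (17² + 14² = 485) / 4.7²
  = 8.5673 · 485 / 22.09
  = 188.10
Design effect: 1.44 × 188.10 = 270.87.
Adjust for 66% response: 270.87 / 0.66 = 410.40.
Round up → n = 411 per group.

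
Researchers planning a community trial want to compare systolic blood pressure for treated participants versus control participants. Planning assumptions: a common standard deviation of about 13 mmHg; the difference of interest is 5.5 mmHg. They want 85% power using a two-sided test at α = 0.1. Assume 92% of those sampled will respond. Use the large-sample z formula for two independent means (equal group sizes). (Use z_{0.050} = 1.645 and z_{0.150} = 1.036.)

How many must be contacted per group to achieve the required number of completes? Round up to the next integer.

n = 88 per group

n = (z_{α/2} + z_β)² · (σ₁² + σ₂²) / δ²
  = (1.645 + 1.036)² · (2·13² = 338) / 5.5²
  = 7.1878 · 338 / 30.25
  = 80.31
Adjust for 92% response: 80.31 / 0.92 = 87.30.
Round up → n = 88 per group.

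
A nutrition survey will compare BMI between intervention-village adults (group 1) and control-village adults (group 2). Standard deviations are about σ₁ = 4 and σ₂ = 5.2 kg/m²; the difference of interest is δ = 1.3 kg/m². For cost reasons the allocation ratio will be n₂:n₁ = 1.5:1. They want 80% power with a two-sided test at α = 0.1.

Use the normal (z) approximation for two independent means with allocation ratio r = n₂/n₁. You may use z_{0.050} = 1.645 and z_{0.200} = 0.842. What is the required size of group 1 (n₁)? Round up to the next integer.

n₁ = (z_{α/2} + z_β)² · (σ₁² + σ₂²/r) / δ²
   = (1.645 + 0.842)² · (4² + 5.2²/1.5) / 1.3²
   = 6.1852 · (16 + 18.0267) / 1.69
   = 6.1852 · 34.0267 / 1.69
   = 124.53
Round up → n₁ = 125; n₂ = r·n₁ = 1.5 × 125 = 188.

n₁ = 125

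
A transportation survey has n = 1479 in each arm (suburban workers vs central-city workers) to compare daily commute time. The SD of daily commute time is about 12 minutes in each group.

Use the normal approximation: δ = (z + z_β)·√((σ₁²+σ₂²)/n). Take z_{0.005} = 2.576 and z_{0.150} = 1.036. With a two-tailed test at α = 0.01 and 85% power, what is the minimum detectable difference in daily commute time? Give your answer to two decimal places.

Minimum detectable difference ≈ 1.59 minutes

δ = (z_{α/2} + z_β) · √((σ₁²+σ₂²)/n)
  = (2.576 + 1.036) · √(288/1479)
  = 3.612 · √0.19473
  = 3.612 · 0.4413
  = 1.5939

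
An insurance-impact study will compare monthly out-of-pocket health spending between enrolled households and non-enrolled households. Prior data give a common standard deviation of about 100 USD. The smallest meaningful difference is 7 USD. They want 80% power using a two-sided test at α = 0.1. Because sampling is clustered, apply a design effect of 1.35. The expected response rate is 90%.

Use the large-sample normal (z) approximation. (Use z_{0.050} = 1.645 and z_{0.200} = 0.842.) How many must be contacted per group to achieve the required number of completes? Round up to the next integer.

n = 3787 per group

n = (z_{α/2} + z_β)² · (σ₁² + σ₂²) / δ²
  = (1.645 + 0.842)² · (2·100² = 20000) / 7²
  = 6.1852 · 20000 / 49
  = 2524.56
Design effect: 1.35 × 2524.56 = 3408.15.
Adjust for 90% response: 3408.15 / 0.90 = 3786.84.
Round up → n = 3787 per group.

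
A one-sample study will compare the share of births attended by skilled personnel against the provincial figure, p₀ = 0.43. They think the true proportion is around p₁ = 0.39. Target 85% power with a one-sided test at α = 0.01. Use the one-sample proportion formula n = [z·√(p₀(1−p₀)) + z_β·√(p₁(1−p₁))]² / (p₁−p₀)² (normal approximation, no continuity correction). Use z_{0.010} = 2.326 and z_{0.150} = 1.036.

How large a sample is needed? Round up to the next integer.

n = [z_α·√(p₀q₀) + z_β·√(p₁q₁)]² / (p₁ − p₀)²
  = [2.326·√(0.43·0.57) + 1.036·√(0.39·0.61)]² / (-0.04)²
  = [2.326·0.4951 + 1.036·0.4877]² / 0.0016
  = [1.6569]² / 0.0016
  = 1715.73
Round up → n = 1716.

n = 1716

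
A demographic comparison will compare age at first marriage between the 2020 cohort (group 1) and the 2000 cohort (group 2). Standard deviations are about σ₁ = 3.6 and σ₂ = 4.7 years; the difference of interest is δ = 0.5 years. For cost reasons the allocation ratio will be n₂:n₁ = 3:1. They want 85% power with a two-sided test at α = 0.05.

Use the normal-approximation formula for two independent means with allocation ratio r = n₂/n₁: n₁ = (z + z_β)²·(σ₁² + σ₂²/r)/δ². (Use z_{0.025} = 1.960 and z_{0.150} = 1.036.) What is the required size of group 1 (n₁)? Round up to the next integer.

n₁ = 730

n₁ = (z_{α/2} + z_β)² · (σ₁² + σ₂²/r) / δ²
   = (1.960 + 1.036)² · (3.6² + 4.7²/3) / 0.5²
   = 8.9760 · (12.96 + 7.3633) / 0.25
   = 8.9760 · 20.3233 / 0.25
   = 729.69
Round up → n₁ = 730; n₂ = r·n₁ = 3 × 730 = 2190.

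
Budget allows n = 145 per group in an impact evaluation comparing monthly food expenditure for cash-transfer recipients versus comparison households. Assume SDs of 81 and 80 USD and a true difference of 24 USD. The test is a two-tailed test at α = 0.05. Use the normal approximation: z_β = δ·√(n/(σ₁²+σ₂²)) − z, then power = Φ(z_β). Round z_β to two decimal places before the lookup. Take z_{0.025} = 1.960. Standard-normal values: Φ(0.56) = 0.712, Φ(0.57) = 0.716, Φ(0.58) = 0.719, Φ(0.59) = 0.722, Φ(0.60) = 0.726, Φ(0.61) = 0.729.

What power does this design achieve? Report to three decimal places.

z_β = δ·√(n/(σ₁²+σ₂²)) − z_{α/2}
    = 24 · √(145/12961) − 1.960
    = 24 · 0.10577 − 1.960
    = 2.5385 − 1.960 = 0.5785 → 0.58
Power = Φ(0.58) = 0.719.

Power ≈ 0.719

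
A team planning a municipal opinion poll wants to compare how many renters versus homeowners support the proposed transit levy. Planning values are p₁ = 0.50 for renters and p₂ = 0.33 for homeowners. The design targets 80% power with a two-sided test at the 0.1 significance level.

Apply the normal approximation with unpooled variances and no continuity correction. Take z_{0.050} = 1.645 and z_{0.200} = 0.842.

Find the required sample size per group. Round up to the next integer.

n = (z_{α/2} + z_β)² · [p₁(1−p₁) + p₂(1−p₂)] / (p₁ − p₂)²
  = (1.645 + 0.842)² · (0.50·0.50 + 0.33·0.67) / (0.17)²
  = (2.487)² · (0.2500 + 0.2211) / 0.0289
  = 6.1852 · 0.4711 / 0.0289
  = 100.82
Round up → n = 101 per group.

n = 101 per group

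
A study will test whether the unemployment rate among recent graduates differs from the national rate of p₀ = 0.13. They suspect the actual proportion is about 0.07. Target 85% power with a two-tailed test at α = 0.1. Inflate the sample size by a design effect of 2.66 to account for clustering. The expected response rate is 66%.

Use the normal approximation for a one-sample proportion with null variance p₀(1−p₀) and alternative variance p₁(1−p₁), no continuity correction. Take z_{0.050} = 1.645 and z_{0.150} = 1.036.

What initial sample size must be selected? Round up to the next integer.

n = 749

n = [z_{α/2}·√(p₀q₀) + z_β·√(p₁q₁)]² / (p₁ − p₀)²
  = [1.645·√(0.13·0.87) + 1.036·√(0.07·0.93)]² / (-0.06)²
  = [1.645·0.3363 + 1.036·0.2551]² / 0.0036
  = [0.8176]² / 0.0036
  = 185.66
Design effect: 2.66 × 185.66 = 493.87.
Adjust for 66% response: 493.87 / 0.66 = 748.28.
Round up → n = 749.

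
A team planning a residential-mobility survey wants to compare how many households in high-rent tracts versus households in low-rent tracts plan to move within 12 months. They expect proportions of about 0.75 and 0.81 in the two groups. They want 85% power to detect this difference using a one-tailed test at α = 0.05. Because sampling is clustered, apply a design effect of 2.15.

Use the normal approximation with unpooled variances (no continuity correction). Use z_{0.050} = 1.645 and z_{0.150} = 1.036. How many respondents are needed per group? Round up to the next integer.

n = (z_α + z_β)² · [p₁(1−p₁) + p₂(1−p₂)] / (p₁ − p₂)²
  = (1.645 + 1.036)² · (0.75·0.25 + 0.81·0.19) / (-0.06)²
  = (2.681)² · (0.1875 + 0.1539) / 0.0036
  = 7.1878 · 0.3414 / 0.0036
  = 681.64
Design effect: 2.15 × 681.64 = 1465.52.
Round up → n = 1466 per group.

n = 1466 per group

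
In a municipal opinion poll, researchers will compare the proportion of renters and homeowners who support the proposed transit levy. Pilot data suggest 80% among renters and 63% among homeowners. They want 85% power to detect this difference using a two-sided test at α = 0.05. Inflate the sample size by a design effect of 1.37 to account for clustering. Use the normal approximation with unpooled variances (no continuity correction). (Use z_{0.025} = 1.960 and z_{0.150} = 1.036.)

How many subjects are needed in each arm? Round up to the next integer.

n = (z_{α/2} + z_β)² · [p₁(1−p₁) + p₂(1−p₂)] / (p₁ − p₂)²
  = (1.960 + 1.036)² · (0.80·0.20 + 0.63·0.37) / (0.17)²
  = (2.996)² · (0.1600 + 0.2331) / 0.0289
  = 8.9760 · 0.3931 / 0.0289
  = 122.09
Design effect: 1.37 × 122.09 = 167.27.
Round up → n = 168 per group.

n = 168 per group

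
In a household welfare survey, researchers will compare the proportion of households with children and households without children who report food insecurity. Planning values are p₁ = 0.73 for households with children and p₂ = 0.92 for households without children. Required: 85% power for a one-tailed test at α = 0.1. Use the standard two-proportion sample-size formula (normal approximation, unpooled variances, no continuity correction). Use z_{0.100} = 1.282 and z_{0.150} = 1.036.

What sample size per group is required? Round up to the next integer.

n = (z_α + z_β)² · [p₁(1−p₁) + p₂(1−p₂)] / (p₁ − p₂)²
  = (1.282 + 1.036)² · (0.73·0.27 + 0.92·0.08) / (-0.19)²
  = (2.318)² · (0.1971 + 0.0736) / 0.0361
  = 5.3731 · 0.2707 / 0.0361
  = 40.29
Round up → n = 41 per group.

n = 41 per group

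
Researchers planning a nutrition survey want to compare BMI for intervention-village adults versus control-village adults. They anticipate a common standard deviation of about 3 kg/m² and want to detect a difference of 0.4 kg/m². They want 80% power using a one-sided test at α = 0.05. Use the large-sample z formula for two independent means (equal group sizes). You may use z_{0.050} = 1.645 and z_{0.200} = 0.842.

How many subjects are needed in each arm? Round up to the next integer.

n = 696 per group

n = (z_α + z_β)² · (σ₁² + σ₂²) / δ²
  = (1.645 + 0.842)² · (2·3² = 18) / 0.4²
  = 6.1852 · 18 / 0.16
  = 695.83
Round up → n = 696 per group.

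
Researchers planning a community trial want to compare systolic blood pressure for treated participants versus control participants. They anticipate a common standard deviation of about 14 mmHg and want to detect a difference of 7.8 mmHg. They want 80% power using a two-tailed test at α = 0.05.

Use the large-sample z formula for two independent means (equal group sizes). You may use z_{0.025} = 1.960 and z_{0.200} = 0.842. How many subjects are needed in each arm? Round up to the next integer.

n = (z_{α/2} + z_β)² · (σ₁² + σ₂²) / δ²
  = (1.960 + 0.842)² · (2·14² = 392) / 7.8²
  = 7.8512 · 392 / 60.84
  = 50.59
Round up → n = 51 per group.

n = 51 per group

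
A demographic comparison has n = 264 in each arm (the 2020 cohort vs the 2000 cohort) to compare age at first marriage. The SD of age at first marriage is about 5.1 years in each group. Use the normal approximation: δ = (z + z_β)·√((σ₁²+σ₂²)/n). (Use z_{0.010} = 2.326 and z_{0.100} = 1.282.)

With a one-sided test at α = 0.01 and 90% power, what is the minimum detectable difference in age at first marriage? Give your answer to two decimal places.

δ = (z_α + z_β) · √((σ₁²+σ₂²)/n)
  = (2.326 + 1.282) · √(52.02/264)
  = 3.608 · √0.19705
  = 3.608 · 0.4439
  = 1.6016

Minimum detectable difference ≈ 1.60 years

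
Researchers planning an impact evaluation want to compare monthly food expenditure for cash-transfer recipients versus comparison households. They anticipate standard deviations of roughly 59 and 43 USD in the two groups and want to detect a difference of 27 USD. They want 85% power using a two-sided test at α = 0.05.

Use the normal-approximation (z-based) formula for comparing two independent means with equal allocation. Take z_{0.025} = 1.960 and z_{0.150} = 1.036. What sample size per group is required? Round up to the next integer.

n = (z_{α/2} + z_β)² · (σ₁² + σ₂²) / δ²
  = (1.960 + 1.036)² · (59² + 43² = 5330) / 27²
  = 8.9760 · 5330 / 729
  = 65.63
Round up → n = 66 per group.

n = 66 per group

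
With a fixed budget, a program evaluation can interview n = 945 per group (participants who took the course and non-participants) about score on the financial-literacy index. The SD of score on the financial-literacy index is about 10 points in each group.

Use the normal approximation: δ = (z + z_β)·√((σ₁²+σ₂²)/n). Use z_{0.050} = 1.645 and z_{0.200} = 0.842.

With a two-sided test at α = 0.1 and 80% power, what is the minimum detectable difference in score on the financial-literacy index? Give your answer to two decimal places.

δ = (z_{α/2} + z_β) · √((σ₁²+σ₂²)/n)
  = (1.645 + 0.842) · √(200/945)
  = 2.487 · √0.21164
  = 2.487 · 0.4600
  = 1.1441

Minimum detectable difference ≈ 1.14 points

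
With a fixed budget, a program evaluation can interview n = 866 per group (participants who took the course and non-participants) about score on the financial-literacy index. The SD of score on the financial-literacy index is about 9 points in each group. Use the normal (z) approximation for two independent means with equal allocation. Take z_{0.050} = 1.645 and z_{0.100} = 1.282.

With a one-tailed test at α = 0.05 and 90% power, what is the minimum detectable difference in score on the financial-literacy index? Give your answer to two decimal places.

δ = (z_α + z_β) · √((σ₁²+σ₂²)/n)
  = (1.645 + 1.282) · √(162/866)
  = 2.927 · √0.18707
  = 2.927 · 0.4325
  = 1.2660

Minimum detectable difference ≈ 1.27 points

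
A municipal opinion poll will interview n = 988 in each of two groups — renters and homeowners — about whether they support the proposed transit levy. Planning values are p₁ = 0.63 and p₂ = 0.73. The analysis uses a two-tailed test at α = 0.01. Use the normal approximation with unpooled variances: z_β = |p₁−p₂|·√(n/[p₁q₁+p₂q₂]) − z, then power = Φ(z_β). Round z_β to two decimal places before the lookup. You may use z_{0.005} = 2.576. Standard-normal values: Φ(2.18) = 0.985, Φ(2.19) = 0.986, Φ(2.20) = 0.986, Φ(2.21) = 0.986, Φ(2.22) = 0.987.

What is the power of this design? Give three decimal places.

z_β = |p₁−p₂|·√(n/[p₁q₁+p₂q₂]) − z_{α/2}
    = 0.10 · √(988/0.4302) − 2.576
    = 0.10 · 47.9229 − 2.576
    = 4.7923 − 2.576 = 2.2163 → 2.22
Power = Φ(2.22) = 0.987.

Power ≈ 0.987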